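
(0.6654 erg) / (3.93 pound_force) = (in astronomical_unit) 2.544e-20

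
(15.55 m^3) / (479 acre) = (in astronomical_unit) 5.362e-17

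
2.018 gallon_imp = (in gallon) 2.424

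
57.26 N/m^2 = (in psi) 0.008305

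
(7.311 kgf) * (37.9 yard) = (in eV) 1.551e+22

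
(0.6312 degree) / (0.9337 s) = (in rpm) 0.1127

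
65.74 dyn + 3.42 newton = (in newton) 3.421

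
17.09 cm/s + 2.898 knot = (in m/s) 1.662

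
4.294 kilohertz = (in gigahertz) 4.294e-06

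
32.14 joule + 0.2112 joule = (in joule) 32.35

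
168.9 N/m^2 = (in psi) 0.0245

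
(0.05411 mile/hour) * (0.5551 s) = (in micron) 1.343e+04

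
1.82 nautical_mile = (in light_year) 3.563e-13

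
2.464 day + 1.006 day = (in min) 4997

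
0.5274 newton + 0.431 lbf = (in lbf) 0.5496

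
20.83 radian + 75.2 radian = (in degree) 5502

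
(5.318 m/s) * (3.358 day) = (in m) 1.543e+06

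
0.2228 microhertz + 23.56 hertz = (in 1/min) 1414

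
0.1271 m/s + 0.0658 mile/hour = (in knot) 0.3042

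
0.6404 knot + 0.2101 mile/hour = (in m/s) 0.4234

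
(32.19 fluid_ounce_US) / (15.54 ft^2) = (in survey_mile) 4.097e-07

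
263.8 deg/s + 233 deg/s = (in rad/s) 8.671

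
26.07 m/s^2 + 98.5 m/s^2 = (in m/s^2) 124.6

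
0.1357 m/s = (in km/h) 0.4885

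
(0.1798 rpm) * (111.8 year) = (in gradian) 4.226e+09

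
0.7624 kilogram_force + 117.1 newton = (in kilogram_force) 12.7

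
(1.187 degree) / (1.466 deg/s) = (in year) 2.567e-08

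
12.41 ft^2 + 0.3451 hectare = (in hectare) 0.3452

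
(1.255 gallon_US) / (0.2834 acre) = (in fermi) 4.142e+09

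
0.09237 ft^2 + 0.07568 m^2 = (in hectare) 8.426e-06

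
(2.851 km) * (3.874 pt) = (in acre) 0.0009628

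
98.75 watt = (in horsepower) 0.1324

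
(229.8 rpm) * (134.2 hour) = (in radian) 1.163e+07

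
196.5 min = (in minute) 196.5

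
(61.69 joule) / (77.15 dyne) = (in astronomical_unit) 5.345e-07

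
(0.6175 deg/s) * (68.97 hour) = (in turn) 425.9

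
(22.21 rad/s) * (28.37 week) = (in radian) 3.811e+08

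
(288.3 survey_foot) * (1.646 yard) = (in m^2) 132.3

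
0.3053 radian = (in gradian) 19.44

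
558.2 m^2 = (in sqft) 6008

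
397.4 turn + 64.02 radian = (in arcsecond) 5.282e+08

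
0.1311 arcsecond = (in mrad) 0.0006356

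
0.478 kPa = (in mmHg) 3.585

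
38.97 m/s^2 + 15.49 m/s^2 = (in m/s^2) 54.46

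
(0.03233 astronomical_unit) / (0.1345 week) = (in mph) 1.33e+05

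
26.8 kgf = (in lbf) 59.08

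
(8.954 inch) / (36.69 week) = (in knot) 1.992e-08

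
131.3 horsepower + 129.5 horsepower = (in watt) 1.945e+05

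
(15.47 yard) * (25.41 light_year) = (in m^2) 3.401e+18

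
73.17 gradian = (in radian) 1.149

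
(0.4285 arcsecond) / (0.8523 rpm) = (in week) 3.849e-11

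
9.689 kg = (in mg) 9.689e+06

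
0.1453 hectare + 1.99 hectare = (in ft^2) 2.298e+05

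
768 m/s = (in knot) 1493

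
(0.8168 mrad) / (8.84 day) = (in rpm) 1.021e-08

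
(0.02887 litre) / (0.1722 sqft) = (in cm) 0.1805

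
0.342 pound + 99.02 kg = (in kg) 99.18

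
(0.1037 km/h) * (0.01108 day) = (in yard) 30.16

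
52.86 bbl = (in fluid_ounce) 2.842e+05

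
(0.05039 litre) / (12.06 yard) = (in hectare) 4.569e-10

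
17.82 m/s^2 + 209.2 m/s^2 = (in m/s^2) 227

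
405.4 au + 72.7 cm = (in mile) 3.768e+10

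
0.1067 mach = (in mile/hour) 81.27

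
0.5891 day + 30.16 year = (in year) 30.16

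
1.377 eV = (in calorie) 5.273e-20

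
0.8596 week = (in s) 5.199e+05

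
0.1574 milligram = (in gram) 0.0001574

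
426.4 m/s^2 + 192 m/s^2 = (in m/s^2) 618.4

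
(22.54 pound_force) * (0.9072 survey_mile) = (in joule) 1.464e+05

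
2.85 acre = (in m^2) 1.153e+04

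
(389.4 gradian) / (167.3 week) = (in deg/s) 3.464e-06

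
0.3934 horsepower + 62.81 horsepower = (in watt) 4.713e+04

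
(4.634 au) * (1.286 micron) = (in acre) 220.3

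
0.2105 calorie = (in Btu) 0.0008348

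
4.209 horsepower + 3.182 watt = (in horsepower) 4.213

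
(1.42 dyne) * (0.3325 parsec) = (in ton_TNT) 34.82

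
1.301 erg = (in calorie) 3.109e-08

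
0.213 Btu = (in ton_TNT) 5.371e-08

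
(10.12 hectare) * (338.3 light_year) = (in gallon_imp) 7.125e+25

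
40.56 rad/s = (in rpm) 387.3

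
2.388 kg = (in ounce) 84.23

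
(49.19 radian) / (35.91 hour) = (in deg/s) 0.0218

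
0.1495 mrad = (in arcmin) 0.5139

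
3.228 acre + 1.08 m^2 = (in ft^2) 1.406e+05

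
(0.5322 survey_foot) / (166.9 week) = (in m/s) 1.607e-09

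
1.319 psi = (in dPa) 9.094e+04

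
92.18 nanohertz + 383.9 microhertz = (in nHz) 3.84e+05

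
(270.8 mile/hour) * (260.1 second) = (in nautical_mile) 17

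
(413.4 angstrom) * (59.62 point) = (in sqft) 9.359e-09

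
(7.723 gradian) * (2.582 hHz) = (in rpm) 299.1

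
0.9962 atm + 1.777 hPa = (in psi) 14.67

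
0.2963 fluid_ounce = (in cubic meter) 8.763e-06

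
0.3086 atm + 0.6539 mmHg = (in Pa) 3.136e+04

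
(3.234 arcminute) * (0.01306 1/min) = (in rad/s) 2.048e-07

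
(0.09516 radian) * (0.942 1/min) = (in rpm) 0.01427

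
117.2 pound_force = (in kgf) 53.16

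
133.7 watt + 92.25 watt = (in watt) 225.9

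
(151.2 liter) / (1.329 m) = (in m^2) 0.1138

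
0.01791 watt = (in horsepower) 2.402e-05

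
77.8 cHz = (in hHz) 0.00778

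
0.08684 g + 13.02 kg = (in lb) 28.7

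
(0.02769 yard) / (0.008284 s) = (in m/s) 3.056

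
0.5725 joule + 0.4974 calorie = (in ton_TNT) 6.342e-10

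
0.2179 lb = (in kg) 0.09884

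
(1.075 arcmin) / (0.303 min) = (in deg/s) 0.0009855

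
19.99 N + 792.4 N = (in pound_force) 182.6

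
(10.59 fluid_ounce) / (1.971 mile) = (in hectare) 9.873e-12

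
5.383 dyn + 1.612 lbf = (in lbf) 1.612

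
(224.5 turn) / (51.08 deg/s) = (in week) 0.002616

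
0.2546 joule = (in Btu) 0.0002413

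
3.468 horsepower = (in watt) 2586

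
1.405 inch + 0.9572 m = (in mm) 992.9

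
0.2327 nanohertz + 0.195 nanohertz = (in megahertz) 4.277e-16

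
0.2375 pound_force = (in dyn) 1.056e+05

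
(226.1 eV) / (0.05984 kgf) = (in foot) 2.025e-16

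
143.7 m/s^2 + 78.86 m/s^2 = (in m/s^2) 222.6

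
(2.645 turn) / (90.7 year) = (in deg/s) 3.329e-07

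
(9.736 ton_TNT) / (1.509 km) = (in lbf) 6.069e+06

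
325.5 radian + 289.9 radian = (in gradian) 3.918e+04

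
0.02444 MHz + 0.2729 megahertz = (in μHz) 2.973e+11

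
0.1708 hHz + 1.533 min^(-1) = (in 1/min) 1026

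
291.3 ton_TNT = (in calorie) 2.913e+11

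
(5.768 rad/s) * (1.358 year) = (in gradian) 1.573e+10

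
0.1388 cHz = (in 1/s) 0.001388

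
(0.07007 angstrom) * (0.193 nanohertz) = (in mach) 3.972e-24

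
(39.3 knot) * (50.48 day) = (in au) 0.0005894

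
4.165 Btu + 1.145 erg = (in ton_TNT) 1.05e-06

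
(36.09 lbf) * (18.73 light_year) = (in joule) 2.845e+19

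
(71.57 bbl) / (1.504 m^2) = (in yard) 8.274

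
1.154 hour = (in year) 0.0001317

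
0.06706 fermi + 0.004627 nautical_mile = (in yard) 9.371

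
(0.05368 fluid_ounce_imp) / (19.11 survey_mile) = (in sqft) 5.338e-10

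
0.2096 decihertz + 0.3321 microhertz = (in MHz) 2.096e-08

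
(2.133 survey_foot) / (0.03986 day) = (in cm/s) 0.01888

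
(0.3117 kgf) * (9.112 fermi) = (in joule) 2.785e-14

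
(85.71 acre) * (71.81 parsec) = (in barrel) 4.834e+24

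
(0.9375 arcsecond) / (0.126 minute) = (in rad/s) 6.012e-07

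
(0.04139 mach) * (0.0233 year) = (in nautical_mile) 5592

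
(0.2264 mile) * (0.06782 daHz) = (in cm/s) 2.471e+04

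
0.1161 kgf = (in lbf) 0.256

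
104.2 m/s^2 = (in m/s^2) 104.2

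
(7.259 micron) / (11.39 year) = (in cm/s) 2.021e-12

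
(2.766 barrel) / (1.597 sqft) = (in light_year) 3.133e-16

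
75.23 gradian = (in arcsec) 2.437e+05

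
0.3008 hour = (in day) 0.01253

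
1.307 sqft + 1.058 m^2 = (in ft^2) 12.7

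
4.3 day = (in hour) 103.2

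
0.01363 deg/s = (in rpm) 0.002272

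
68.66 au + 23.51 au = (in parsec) 0.0004469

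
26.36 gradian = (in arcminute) 1423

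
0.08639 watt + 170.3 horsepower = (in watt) 1.27e+05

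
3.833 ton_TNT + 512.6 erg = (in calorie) 3.833e+09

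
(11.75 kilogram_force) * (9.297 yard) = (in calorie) 234.1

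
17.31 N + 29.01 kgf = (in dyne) 3.018e+07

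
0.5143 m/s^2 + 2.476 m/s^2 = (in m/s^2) 2.99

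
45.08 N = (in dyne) 4.508e+06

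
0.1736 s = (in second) 0.1736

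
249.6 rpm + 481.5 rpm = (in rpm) 731.1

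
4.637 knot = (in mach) 0.007006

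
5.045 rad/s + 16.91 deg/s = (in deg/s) 306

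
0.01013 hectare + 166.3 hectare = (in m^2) 1.663e+06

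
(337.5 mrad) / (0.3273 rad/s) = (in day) 1.193e-05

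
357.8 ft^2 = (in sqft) 357.8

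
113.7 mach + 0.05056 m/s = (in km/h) 1.394e+05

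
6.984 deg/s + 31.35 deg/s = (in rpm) 6.389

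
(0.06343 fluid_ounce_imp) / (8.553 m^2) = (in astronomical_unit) 1.409e-18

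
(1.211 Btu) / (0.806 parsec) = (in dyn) 5.137e-09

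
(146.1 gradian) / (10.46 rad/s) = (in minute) 0.003657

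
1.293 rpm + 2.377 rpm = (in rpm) 3.67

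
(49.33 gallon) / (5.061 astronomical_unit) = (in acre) 6.095e-17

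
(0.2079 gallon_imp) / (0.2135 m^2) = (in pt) 12.55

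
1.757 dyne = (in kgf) 1.792e-06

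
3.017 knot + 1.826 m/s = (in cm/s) 337.8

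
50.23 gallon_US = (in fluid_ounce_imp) 6692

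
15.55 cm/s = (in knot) 0.3023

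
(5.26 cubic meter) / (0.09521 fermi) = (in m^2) 5.525e+16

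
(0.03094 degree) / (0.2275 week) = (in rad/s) 3.925e-09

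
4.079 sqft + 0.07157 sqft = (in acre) 9.528e-05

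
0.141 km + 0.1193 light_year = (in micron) 1.129e+21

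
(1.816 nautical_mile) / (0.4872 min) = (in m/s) 115.1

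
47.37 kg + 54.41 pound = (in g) 7.205e+04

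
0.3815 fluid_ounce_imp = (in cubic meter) 1.084e-05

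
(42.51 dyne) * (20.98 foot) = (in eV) 1.697e+16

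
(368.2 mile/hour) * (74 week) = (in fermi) 7.367e+24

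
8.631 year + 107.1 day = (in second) 2.814e+08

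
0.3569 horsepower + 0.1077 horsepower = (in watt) 346.5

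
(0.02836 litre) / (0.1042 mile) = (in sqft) 1.82e-06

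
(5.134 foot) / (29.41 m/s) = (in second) 0.05321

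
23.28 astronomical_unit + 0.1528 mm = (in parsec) 0.0001129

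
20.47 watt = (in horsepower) 0.02745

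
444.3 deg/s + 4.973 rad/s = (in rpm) 121.5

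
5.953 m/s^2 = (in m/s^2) 5.953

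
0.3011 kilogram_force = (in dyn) 2.953e+05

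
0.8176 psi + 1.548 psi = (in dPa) 1.631e+05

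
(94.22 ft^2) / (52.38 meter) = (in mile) 0.0001038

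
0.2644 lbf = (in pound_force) 0.2644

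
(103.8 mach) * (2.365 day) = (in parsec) 2.341e-07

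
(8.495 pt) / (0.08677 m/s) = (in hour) 9.594e-06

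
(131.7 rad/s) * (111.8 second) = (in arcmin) 5.062e+07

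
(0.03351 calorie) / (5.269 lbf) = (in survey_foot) 0.01963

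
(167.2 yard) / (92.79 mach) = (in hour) 1.344e-06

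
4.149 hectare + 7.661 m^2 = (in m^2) 4.15e+04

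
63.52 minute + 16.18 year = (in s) 5.103e+08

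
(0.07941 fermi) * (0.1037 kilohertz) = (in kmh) 2.965e-14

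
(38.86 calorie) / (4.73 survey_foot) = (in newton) 112.8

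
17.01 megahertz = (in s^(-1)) 1.701e+07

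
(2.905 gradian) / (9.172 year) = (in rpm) 1.506e-09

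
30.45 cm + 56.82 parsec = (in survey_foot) 5.752e+18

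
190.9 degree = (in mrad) 3332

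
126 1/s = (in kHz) 0.126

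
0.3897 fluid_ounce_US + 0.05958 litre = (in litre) 0.0711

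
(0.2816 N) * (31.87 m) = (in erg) 8.975e+07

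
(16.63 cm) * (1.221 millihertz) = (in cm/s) 0.02031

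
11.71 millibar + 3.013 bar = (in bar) 3.025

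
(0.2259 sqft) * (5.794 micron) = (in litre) 0.0001216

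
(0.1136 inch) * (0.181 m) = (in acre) 1.291e-07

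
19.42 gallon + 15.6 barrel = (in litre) 2554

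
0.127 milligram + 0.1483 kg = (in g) 148.3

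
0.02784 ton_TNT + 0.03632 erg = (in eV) 7.27e+26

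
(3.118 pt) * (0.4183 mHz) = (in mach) 1.351e-09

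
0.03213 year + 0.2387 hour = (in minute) 1.69e+04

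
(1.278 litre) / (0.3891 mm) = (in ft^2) 35.35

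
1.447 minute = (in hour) 0.02412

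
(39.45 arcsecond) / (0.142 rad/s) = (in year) 4.271e-11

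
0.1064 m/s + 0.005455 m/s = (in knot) 0.2174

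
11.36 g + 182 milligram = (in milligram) 1.154e+04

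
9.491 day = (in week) 1.356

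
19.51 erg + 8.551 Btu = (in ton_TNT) 2.156e-06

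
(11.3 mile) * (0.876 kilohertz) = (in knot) 3.097e+07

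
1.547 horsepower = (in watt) 1154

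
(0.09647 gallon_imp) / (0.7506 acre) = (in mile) 8.971e-11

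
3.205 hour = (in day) 0.1335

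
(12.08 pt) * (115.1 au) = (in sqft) 7.898e+11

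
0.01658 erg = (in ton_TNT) 3.963e-19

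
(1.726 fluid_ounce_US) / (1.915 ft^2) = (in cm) 0.02869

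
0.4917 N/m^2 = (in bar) 4.917e-06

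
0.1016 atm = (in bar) 0.1029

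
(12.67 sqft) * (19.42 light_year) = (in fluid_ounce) 7.313e+21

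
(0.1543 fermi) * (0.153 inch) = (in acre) 1.482e-22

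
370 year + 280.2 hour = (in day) 1.351e+05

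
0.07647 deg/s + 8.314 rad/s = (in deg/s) 476.4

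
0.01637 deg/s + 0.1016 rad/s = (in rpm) 0.9729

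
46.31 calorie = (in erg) 1.938e+09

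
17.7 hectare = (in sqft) 1.905e+06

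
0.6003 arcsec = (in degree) 0.0001667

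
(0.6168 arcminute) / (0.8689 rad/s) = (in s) 0.0002065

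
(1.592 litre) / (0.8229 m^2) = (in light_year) 2.045e-19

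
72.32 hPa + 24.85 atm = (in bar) 25.25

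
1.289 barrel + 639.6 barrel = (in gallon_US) 2.692e+04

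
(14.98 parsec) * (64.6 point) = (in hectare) 1.053e+12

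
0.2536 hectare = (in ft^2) 2.73e+04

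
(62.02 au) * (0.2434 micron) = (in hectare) 225.8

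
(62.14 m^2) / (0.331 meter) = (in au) 1.255e-09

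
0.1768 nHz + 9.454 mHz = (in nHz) 9.454e+06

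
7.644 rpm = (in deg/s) 45.86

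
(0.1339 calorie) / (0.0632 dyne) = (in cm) 8.865e+07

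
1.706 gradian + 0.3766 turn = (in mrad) 2393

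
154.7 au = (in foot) 7.593e+13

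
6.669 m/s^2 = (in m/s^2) 6.669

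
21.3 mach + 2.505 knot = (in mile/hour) 1.623e+04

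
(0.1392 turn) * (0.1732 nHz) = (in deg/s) 8.679e-09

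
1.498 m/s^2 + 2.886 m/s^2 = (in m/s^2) 4.384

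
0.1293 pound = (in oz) 2.069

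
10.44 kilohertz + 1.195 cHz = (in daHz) 1044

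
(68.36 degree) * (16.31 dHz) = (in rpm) 18.58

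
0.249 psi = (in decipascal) 1.717e+04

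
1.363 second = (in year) 4.322e-08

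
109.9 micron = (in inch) 0.004327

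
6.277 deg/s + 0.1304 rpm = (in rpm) 1.177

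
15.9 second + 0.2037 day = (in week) 0.02913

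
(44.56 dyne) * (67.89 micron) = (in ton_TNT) 7.23e-18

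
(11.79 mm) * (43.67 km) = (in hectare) 0.05149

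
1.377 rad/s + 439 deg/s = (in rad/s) 9.039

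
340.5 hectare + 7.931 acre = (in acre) 849.3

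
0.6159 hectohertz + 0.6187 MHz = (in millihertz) 6.188e+08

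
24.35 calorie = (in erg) 1.019e+09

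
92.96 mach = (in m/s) 3.165e+04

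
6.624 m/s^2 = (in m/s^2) 6.624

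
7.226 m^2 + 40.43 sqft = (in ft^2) 118.2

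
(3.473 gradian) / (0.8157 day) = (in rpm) 7.392e-06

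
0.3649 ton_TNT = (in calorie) 3.649e+08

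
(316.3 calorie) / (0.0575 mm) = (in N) 2.302e+07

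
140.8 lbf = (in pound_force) 140.8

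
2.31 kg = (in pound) 5.093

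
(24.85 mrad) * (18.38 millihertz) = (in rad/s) 0.0004567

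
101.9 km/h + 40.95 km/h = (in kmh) 142.8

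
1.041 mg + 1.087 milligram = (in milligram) 2.128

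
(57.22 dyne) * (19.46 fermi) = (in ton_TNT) 2.661e-27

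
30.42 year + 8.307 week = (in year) 30.58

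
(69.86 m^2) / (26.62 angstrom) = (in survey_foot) 8.61e+10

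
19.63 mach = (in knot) 1.299e+04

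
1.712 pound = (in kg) 0.7766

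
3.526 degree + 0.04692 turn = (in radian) 0.3563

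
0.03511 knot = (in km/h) 0.06502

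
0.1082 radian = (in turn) 0.01722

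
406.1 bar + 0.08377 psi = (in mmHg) 3.046e+05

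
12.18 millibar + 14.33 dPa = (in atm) 0.01203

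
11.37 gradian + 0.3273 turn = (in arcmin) 7684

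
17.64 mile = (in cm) 2.839e+06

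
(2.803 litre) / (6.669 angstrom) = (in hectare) 420.3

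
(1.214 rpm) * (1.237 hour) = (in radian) 566.1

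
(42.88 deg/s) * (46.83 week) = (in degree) 1.214e+09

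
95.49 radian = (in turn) 15.2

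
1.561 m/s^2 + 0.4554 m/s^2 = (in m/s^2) 2.016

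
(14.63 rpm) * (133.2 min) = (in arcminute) 4.209e+07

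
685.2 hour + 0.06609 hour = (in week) 4.079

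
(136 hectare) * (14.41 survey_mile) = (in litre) 3.154e+13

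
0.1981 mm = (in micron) 198.1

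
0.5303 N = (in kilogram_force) 0.05408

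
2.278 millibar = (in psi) 0.03304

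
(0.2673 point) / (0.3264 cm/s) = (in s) 0.02889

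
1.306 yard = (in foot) 3.918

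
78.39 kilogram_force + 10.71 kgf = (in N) 873.8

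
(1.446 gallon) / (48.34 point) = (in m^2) 0.321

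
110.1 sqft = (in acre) 0.002528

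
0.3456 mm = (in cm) 0.03456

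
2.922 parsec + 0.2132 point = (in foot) 2.958e+17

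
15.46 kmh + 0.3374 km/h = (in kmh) 15.8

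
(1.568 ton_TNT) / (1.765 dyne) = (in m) 3.717e+14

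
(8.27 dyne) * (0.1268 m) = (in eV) 6.545e+13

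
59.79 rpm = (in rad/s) 6.261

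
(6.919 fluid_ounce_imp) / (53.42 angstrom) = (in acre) 9.094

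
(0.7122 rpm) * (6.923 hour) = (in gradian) 1.183e+05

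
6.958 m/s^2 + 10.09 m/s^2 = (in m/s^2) 17.05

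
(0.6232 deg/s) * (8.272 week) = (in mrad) 5.442e+07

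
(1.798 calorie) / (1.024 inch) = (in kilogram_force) 29.49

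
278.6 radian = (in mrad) 2.786e+05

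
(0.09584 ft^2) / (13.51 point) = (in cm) 186.8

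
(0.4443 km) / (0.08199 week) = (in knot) 0.01742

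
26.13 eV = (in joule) 4.186e-18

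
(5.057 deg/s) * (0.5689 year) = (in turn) 2.52e+05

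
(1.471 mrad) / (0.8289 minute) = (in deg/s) 0.001695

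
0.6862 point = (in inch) 0.009531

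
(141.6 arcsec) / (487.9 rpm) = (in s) 1.344e-05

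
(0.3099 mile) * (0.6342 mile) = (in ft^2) 5.479e+06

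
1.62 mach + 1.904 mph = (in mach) 1.622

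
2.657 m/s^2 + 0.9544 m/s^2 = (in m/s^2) 3.611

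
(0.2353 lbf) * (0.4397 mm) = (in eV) 2.872e+15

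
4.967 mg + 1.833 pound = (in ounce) 29.33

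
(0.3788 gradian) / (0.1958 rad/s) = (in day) 3.517e-07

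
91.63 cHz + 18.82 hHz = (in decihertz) 1.883e+04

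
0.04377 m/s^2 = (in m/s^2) 0.04377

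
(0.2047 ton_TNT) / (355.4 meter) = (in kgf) 2.457e+05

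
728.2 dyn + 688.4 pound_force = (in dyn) 3.062e+08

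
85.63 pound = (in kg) 38.84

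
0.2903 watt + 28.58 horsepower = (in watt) 2.131e+04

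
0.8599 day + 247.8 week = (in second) 1.499e+08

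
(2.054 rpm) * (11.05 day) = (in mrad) 2.054e+08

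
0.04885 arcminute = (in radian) 1.421e-05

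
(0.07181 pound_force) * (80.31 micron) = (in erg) 256.5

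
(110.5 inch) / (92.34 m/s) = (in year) 9.638e-10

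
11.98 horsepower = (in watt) 8933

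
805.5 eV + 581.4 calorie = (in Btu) 2.306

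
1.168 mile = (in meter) 1880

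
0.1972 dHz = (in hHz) 0.0001972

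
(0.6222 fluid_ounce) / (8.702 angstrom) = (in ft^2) 2.276e+05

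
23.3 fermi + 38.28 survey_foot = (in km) 0.01167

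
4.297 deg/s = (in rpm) 0.7162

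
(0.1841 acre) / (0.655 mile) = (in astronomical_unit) 4.725e-12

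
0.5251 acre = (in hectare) 0.2125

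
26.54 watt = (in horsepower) 0.03559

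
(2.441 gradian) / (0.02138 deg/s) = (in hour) 0.02854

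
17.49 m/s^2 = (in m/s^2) 17.49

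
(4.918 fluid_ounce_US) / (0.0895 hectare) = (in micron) 0.1625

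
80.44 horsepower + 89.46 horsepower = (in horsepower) 169.9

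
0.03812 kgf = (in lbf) 0.08404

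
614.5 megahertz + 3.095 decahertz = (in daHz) 6.145e+07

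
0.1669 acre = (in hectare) 0.06754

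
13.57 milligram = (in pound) 2.992e-05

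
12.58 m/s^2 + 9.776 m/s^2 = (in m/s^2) 22.36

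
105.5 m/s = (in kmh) 379.8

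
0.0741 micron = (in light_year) 7.832e-24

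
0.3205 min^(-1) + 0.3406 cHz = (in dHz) 0.08748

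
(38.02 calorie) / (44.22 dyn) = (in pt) 1.02e+09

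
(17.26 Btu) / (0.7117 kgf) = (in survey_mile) 1.621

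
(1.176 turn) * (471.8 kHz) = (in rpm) 3.329e+07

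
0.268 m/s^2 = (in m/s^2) 0.268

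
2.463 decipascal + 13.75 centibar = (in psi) 1.994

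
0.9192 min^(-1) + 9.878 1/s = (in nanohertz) 9.893e+09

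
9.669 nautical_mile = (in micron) 1.791e+10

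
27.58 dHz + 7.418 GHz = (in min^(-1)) 4.451e+11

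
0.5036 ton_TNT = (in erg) 2.107e+16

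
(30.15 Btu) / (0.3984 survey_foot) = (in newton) 2.62e+05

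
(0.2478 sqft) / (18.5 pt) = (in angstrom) 3.527e+10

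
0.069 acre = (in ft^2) 3006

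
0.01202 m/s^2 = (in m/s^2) 0.01202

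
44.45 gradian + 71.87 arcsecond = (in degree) 40.02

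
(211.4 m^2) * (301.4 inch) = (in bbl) 1.018e+04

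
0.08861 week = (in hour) 14.89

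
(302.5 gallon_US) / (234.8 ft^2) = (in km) 5.249e-05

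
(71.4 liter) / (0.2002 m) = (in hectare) 3.566e-05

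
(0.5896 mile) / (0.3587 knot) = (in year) 0.0001631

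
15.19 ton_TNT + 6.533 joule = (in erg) 6.355e+17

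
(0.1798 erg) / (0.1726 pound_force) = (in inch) 9.22e-07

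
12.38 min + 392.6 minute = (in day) 0.2812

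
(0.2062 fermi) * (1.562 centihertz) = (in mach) 9.459e-21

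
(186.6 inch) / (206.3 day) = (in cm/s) 2.659e-05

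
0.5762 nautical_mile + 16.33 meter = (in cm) 1.083e+05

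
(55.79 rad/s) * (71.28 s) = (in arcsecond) 8.203e+08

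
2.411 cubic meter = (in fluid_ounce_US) 8.153e+04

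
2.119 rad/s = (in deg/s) 121.4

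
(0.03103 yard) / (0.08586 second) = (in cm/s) 33.05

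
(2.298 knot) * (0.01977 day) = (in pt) 5.724e+06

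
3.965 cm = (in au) 2.65e-13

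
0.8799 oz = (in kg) 0.02494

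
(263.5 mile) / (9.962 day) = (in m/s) 0.4927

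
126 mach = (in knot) 8.34e+04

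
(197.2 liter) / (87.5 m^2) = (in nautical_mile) 1.217e-06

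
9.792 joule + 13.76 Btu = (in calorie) 3472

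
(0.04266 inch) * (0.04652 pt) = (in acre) 4.394e-12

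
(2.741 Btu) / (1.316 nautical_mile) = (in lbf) 0.2667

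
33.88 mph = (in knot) 29.44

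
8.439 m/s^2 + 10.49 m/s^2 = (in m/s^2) 18.93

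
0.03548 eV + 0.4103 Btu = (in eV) 2.702e+21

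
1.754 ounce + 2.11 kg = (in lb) 4.761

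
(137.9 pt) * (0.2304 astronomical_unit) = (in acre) 4.143e+05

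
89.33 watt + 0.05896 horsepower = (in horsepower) 0.1788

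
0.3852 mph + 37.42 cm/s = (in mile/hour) 1.222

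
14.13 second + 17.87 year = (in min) 9.392e+06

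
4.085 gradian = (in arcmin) 220.6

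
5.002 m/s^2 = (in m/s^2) 5.002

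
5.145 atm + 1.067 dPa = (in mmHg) 3910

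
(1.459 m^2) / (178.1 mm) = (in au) 5.476e-11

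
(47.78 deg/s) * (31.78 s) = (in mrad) 2.65e+04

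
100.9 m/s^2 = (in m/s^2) 100.9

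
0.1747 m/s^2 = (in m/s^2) 0.1747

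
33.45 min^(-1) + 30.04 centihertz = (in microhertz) 8.579e+05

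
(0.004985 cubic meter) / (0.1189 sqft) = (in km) 0.0004513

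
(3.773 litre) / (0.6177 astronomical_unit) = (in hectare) 4.083e-18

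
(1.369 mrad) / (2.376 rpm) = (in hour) 1.528e-06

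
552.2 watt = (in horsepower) 0.7405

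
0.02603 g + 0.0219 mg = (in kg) 2.605e-05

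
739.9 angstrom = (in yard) 8.092e-08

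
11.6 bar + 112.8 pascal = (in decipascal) 1.16e+07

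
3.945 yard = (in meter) 3.607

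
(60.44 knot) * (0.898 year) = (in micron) 8.805e+14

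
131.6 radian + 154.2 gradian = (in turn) 21.33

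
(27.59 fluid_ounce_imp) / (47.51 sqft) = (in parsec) 5.756e-21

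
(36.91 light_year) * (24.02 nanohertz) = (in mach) 2.463e+07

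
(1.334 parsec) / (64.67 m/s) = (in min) 1.061e+13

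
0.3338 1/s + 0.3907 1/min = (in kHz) 0.0003403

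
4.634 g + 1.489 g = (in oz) 0.216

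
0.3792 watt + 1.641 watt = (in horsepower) 0.002709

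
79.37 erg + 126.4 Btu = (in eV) 8.324e+23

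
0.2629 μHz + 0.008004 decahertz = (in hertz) 0.08004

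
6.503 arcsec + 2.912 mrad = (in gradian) 0.1874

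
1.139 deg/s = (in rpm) 0.1898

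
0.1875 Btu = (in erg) 1.978e+09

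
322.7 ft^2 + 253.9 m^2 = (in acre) 0.07015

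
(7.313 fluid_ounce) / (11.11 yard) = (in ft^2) 0.0002291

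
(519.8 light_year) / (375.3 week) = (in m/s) 2.167e+10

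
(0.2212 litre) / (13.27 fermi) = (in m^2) 1.667e+10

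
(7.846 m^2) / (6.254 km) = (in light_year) 1.326e-19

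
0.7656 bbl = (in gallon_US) 32.16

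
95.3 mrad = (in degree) 5.46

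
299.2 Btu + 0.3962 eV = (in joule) 3.157e+05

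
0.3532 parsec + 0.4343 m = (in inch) 4.291e+17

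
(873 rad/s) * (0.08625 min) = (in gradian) 2.876e+05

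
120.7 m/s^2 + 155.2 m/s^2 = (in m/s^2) 275.9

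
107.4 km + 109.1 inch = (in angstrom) 1.074e+15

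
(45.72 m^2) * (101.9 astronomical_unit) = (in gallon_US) 1.841e+17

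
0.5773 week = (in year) 0.01107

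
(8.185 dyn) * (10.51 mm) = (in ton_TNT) 2.056e-16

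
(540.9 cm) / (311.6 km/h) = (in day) 7.233e-07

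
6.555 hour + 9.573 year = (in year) 9.574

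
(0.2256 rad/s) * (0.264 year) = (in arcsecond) 3.874e+11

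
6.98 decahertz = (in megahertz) 6.98e-05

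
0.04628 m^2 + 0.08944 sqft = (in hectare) 5.459e-06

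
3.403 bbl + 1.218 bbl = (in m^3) 0.7347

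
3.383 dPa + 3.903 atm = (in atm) 3.903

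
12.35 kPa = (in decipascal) 1.235e+05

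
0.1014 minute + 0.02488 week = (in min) 250.9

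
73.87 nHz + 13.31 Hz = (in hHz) 0.1331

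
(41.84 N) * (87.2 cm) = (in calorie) 8.72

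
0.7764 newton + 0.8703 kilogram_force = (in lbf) 2.093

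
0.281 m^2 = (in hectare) 2.81e-05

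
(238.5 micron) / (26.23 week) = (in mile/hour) 3.363e-11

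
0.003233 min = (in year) 6.151e-09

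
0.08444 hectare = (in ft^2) 9089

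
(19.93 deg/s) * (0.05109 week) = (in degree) 6.158e+05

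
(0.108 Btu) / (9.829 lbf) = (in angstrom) 2.606e+10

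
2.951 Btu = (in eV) 1.943e+22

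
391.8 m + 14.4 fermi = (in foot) 1285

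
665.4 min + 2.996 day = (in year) 0.009474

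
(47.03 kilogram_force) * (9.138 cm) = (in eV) 2.63e+20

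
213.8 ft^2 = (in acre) 0.004908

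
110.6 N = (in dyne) 1.106e+07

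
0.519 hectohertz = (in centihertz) 5190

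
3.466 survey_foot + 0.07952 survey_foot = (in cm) 108.1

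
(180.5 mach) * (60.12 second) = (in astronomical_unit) 2.47e-05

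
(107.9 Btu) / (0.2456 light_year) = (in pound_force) 1.101e-11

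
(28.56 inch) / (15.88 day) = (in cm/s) 5.287e-05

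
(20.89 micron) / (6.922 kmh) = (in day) 1.257e-10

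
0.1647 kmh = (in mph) 0.1023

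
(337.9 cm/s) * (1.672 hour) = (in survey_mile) 12.64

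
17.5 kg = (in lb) 38.58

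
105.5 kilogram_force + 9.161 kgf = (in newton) 1124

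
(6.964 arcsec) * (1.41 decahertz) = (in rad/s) 0.0004761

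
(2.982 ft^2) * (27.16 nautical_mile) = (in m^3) 1.394e+04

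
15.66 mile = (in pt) 7.144e+07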